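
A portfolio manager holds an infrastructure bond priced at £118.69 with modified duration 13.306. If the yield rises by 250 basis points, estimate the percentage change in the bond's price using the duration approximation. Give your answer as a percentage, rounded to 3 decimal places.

Duration approximation: ΔP/P ≈ -D_mod · Δy = -13.306 × (+0.025) = -0.332650.
As a percentage: -33.2650%.

-33.265%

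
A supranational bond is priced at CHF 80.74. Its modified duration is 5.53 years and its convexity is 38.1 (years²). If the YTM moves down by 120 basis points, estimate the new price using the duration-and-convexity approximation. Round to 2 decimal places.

Duration effect: -D_mod·Δy = -5.53 × (-0.012) = +0.066360
Convexity effect: ½·C·(Δy)² = 0.5 × 38.1 × (-0.012)² = +0.0027432
ΔP/P ≈ +0.066360 + 0.0027432 = +0.0691032
New price ≈ 80.74 × (1 + 0.0691032) = 86.319392368.

CHF 86.32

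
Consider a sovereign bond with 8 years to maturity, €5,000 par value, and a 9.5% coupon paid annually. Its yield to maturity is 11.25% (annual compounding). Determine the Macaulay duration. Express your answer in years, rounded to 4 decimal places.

5.8437 years

Periodic yield y = 0.1125. Discount each cash flow and weight by its year:
  t   CF        PV=CF/(1+0.1125)^t    t·PV
  1       475.00       426.9663       426.9663
  2       475.00       383.7899       767.5799
  3       475.00       344.9797     1,034.9391
  4       475.00       310.0941     1,240.3765
  5       475.00       278.7363     1,393.6814
  6       475.00       250.5495     1,503.2968
  7       475.00       225.2130     1,576.4911
  8     5,475.00     2,333.3719    18,666.9753
  Σ                  4,553.7007    26,610.3064
Price P = Σ PV = 4,553.7007.
Macaulay duration = Σ(t·PV) / P = 26,610.3064 / 4,553.7007 = 5.84367 years.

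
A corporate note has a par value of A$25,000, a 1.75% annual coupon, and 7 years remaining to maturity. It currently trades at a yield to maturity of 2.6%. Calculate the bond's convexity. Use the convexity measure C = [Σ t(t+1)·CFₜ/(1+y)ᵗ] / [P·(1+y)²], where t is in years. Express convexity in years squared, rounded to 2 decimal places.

49.54

With y = 0.026:
  t   CF        PV=CF/(1+0.026)^t    t·PV        t(t+1)·PV
  1       437.50       426.4133       426.4133         852.8265
  2       437.50       415.6075       831.2149       2,493.6448
  3       437.50       405.0755     1,215.2265       4,860.9060
  4       437.50       394.8104     1,579.2417       7,896.2085
  5       437.50       384.8055     1,924.0274      11,544.1645
  6       437.50       375.0541     2,250.3245      15,752.2713
  7    25,437.50    21,254.1089   148,778.7622   1,190,230.0975
  Σ                 23,655.8751   157,005.2105   1,233,630.1192
P = 23,655.8751.
Convexity = Σ t(t+1)·PV / [P·(1+y)²] = 1,233,630.1192 / (23,655.8751 × 1.052676) = 49.53945.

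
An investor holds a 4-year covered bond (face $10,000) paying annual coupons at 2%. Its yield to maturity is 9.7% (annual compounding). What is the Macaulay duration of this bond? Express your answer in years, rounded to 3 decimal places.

Periodic yield y = 0.097. Discount each cash flow and weight by its year:
  t   CF        PV=CF/(1+0.097)^t    t·PV
  1       200.00       182.3154       182.3154
  2       200.00       166.1945       332.3891
  3       200.00       151.4991       454.4974
  4    10,200.00     7,043.2590    28,173.0362
  Σ                  7,543.2681    29,142.2380
Price P = Σ PV = 7,543.2681.
Macaulay duration = Σ(t·PV) / P = 29,142.2380 / 7,543.2681 = 3.86334 years.

3.863 years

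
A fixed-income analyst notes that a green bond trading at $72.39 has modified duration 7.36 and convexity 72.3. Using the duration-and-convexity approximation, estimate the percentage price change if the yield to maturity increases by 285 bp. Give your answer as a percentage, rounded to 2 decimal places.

-18.04%

Duration effect: -D_mod·Δy = -7.36 × (+0.0285) = -0.209760
Convexity effect: ½·C·(Δy)² = 0.5 × 72.3 × (0.0285)² = +0.0293628375
ΔP/P ≈ -0.209760 + 0.0293628375 = -0.1803971625
= -18.03971625%.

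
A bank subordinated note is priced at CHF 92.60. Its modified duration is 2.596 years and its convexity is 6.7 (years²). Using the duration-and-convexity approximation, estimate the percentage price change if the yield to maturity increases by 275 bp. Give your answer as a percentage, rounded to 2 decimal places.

-6.89%

Duration effect: -D_mod·Δy = -2.596 × (+0.0275) = -0.071390
Convexity effect: ½·C·(Δy)² = 0.5 × 6.7 × (0.0275)² = +0.0025334375
ΔP/P ≈ -0.071390 + 0.0025334375 = -0.0688565625
= -6.88565625%.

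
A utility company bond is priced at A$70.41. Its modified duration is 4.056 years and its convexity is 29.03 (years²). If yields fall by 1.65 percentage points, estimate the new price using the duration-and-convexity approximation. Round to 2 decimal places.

A$75.40

Duration effect: -D_mod·Δy = -4.056 × (-0.0165) = +0.066924
Convexity effect: ½·C·(Δy)² = 0.5 × 29.03 × (-0.0165)² = +0.00395170875
ΔP/P ≈ +0.066924 + 0.00395170875 = +0.07087570875
New price ≈ 70.41 × (1 + 0.07087570875) = 75.4003586530875.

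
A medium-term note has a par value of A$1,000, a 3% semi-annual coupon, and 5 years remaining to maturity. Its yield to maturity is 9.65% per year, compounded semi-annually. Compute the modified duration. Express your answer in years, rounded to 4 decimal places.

Periodic yield y = 0.04825. First find Macaulay duration:
  t   CF        PV=CF/(1+0.04825)^t    t·PV
  1        15.00        14.3096        14.3096
  2        15.00        13.6509        27.3018
  3        15.00        13.0226        39.0677
  4        15.00        12.4232        49.6926
  5        15.00        11.8513        59.2566
  6        15.00        11.3058        67.8349
  7        15.00        10.7854        75.4980
  8        15.00        10.2890        82.3118
  9        15.00         9.8154        88.3385
  10    1,015.00       633.6032     6,336.0316
  Σ                    741.0563     6,839.6431
P = 741.0563; Macaulay duration = 6,839.6431 / 741.0563 = 9.22959 half-year periods = 4.61479 years.
Modified duration = D_Mac / (1 + y) = 4.61479 / 1.04825 = 4.40238 years.

4.4024 years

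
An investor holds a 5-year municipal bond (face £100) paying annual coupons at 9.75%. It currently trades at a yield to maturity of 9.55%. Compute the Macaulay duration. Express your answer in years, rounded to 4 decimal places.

Periodic yield y = 0.0955. Discount each cash flow and weight by its year:
  t   CF        PV=CF/(1+0.0955)^t    t·PV
  1         9.75         8.9000         8.9000
  2         9.75         8.1242        16.2484
  3         9.75         7.4160        22.2479
  4         9.75         6.7695        27.0779
  5       109.75        69.5573       347.7864
  Σ                    100.7670       422.2606
Price P = Σ PV = 100.7670.
Macaulay duration = Σ(t·PV) / P = 422.2606 / 100.7670 = 4.19047 years.

4.1905 years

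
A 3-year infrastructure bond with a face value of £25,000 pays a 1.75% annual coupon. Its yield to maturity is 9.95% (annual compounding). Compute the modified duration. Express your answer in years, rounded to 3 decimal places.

2.676 years

Periodic yield y = 0.0995. First find Macaulay duration:
  t   CF        PV=CF/(1+0.0995)^t    t·PV
  1       437.50       397.9081       397.9081
  2       437.50       361.8992       723.7983
  3    25,437.50    19,137.6552    57,412.9656
  Σ                 19,897.4625    58,534.6721
P = 19,897.4625; Macaulay duration = 58,534.6721 / 19,897.4625 = 2.94182 years.
Modified duration = D_Mac / (1 + y) = 2.94182 / 1.0995 = 2.67559 years.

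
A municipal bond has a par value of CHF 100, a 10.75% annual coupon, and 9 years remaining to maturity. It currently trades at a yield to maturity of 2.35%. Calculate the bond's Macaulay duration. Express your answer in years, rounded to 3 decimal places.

Periodic yield y = 0.0235. Discount each cash flow and weight by its year:
  t   CF        PV=CF/(1+0.0235)^t    t·PV
  1        10.75        10.5032        10.5032
  2        10.75        10.2620        20.5240
  3        10.75        10.0264        30.0792
  4        10.75         9.7962        39.1847
  5        10.75         9.5713        47.8563
  6        10.75         9.3515        56.1090
  7        10.75         9.1368        63.9575
  8        10.75         8.9270        71.4160
  9       110.75        89.8572       808.7152
  Σ                    167.4316     1,148.3452
Price P = Σ PV = 167.4316.
Macaulay duration = Σ(t·PV) / P = 1,148.3452 / 167.4316 = 6.85859 years.

6.859 years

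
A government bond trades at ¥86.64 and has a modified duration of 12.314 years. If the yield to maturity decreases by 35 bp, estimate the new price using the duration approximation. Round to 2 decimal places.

Duration approximation: ΔP/P ≈ -D_mod · Δy = -12.314 × (-0.0035) = +0.043099.
New price ≈ 86.64 × (1 + 0.043099) = 90.37409736.

¥90.37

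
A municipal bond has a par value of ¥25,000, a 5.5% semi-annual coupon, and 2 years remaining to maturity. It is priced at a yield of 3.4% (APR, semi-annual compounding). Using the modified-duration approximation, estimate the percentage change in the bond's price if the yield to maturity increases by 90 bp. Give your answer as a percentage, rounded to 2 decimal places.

Periodic yield y = 0.017. Modified duration first:
  t   CF        PV=CF/(1+0.017)^t    t·PV
  1       687.50       676.0079       676.0079
  2       687.50       664.7078     1,329.4157
  3       687.50       653.5967     1,960.7901
  4    25,687.50    24,012.5359    96,050.1437
  Σ                 26,006.8483   100,016.3573
P = 26,006.8483; D_Mac = 3.84577 half-year periods = 1.92289 yrs; D_mod = 1.92289/(1+0.017) = 1.89074 yrs.
ΔP/P ≈ -D_mod · Δy = -1.89074 × (+0.009) = -0.017017 = -1.7017%.

-1.70%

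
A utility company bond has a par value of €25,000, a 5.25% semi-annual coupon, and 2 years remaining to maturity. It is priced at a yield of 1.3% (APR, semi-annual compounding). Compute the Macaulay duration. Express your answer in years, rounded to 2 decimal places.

Periodic yield y = 0.0065. Discount each cash flow and weight by its period:
  t   CF        PV=CF/(1+0.0065)^t    t·PV
  1       656.25       652.0119       652.0119
  2       656.25       647.8012     1,295.6024
  3       656.25       643.6177     1,930.8531
  4    25,656.25    24,999.8879    99,999.5517
  Σ                 26,943.3188   103,878.0192
Price P = Σ PV = 26,943.3188.
Macaulay duration = Σ(t·PV) / P = 103,878.0192 / 26,943.3188 = 3.85543 half-year periods.
In years: 3.85543 / 2 = 1.92771 years.

1.93 years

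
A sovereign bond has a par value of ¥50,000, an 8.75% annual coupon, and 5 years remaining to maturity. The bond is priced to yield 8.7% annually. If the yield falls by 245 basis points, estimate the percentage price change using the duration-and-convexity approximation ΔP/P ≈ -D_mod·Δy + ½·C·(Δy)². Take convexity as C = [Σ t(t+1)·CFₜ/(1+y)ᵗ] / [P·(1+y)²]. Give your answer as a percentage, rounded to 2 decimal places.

With y = 0.087:
  t   CF        PV=CF/(1+0.087)^t    t·PV        t(t+1)·PV
  1     4,375.00     4,024.8390     4,024.8390       8,049.6780
  2     4,375.00     3,702.7038     7,405.4076      22,216.2227
  3     4,375.00     3,406.3512    10,219.0537      40,876.2147
  4     4,375.00     3,133.7178    12,534.8711      62,674.3555
  5    54,375.00    35,830.3912   179,151.9559   1,074,911.7352
  Σ                 50,098.0030   213,336.1272   1,208,728.2060
P = 50,098.0030; D_Mac = 4.25838 yrs; D_mod = 3.91755 yrs; C = 20.41969.
Duration effect: -3.91755 × (-0.0245) = +0.095980
Convexity effect: 0.5 × 20.41969 × (-0.0245)² = +0.0061285
ΔP/P ≈ +0.095980 + 0.0061285 = +0.102108 = +10.2108%.

+10.21%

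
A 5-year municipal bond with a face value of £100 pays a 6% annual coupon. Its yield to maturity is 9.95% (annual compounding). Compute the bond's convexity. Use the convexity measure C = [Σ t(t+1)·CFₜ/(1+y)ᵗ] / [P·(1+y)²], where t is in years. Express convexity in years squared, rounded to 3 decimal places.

20.980

With y = 0.0995:
  t   CF        PV=CF/(1+0.0995)^t    t·PV        t(t+1)·PV
  1         6.00         5.4570         5.4570          10.9141
  2         6.00         4.9632         9.9264          29.7791
  3         6.00         4.5140        13.5421          54.1685
  4         6.00         4.1055        16.4222          82.1108
  5       106.00        65.9675       329.8373       1,979.0235
  Σ                     85.0072       375.1849       2,155.9960
P = 85.0072.
Convexity = Σ t(t+1)·PV / [P·(1+y)²] = 2,155.9960 / (85.0072 × 1.208900) = 20.97981.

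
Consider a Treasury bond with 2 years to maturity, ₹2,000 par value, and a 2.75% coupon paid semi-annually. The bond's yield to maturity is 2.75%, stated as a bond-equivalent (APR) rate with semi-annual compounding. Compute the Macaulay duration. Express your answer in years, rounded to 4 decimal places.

Periodic yield y = 0.01375. Discount each cash flow and weight by its period:
  t   CF        PV=CF/(1+0.01375)^t    t·PV
  1        27.50        27.1270        27.1270
  2        27.50        26.7591        53.5181
  3        27.50        26.3961        79.1884
  4     2,027.50     1,919.7178     7,678.8712
  Σ                  2,000.0000     7,838.7047
Price P = Σ PV = 2,000.0000.
Macaulay duration = Σ(t·PV) / P = 7,838.7047 / 2,000.0000 = 3.91935 half-year periods.
In years: 3.91935 / 2 = 1.95968 years.

1.9597 years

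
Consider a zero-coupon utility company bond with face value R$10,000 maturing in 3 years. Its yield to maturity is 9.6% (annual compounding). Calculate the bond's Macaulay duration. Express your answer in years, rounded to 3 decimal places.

A zero-coupon bond has a single cash flow at maturity, so its Macaulay duration equals its maturity: 3 years.

3.000 years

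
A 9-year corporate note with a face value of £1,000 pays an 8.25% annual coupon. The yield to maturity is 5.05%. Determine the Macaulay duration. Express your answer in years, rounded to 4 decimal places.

6.9364 years

Periodic yield y = 0.0505. Discount each cash flow and weight by its year:
  t   CF        PV=CF/(1+0.0505)^t    t·PV
  1        82.50        78.5340        78.5340
  2        82.50        74.7587       149.5174
  3        82.50        71.1649       213.4947
  4        82.50        67.7438       270.9753
  5        82.50        64.4872       322.4361
  6        82.50        61.3872       368.3230
  7        82.50        58.4361       409.0530
  8        82.50        55.6270       445.0159
  9     1,082.50       694.8057     6,253.2516
  Σ                  1,226.9447     8,510.6010
Price P = Σ PV = 1,226.9447.
Macaulay duration = Σ(t·PV) / P = 8,510.6010 / 1,226.9447 = 6.93642 years.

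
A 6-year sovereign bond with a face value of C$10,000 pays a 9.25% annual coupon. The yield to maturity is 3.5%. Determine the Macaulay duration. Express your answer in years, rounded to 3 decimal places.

Periodic yield y = 0.035. Discount each cash flow and weight by its year:
  t   CF        PV=CF/(1+0.035)^t    t·PV
  1       925.00       893.7198       893.7198
  2       925.00       863.4974     1,726.9948
  3       925.00       834.2970     2,502.8910
  4       925.00       806.0841     3,224.3362
  5       925.00       778.8252     3,894.1259
  6    10,925.00     8,887.4945    53,324.9672
  Σ                 13,063.9180    65,567.0350
Price P = Σ PV = 13,063.9180.
Macaulay duration = Σ(t·PV) / P = 65,567.0350 / 13,063.9180 = 5.01894 years.

5.019 years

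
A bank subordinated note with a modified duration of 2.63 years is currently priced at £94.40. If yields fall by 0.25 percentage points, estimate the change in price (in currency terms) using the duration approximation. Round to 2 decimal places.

+£0.62

Duration approximation: ΔP/P ≈ -D_mod · Δy = -2.63 × (-0.0025) = +0.006575.
ΔP ≈ 94.40 × (+0.006575) = +0.62068.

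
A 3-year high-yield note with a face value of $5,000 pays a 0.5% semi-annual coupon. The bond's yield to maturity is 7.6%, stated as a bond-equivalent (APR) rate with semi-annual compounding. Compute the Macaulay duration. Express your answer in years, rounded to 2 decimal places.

2.98 years

Periodic yield y = 0.038. Discount each cash flow and weight by its period:
  t   CF        PV=CF/(1+0.038)^t    t·PV
  1        12.50        12.0424        12.0424
  2        12.50        11.6015        23.2031
  3        12.50        11.1768        33.5304
  4        12.50        10.7676        43.0706
  5        12.50        10.3735        51.8673
  6     5,012.50     4,007.4699    24,044.8192
  Σ                  4,063.4317    24,208.5329
Price P = Σ PV = 4,063.4317.
Macaulay duration = Σ(t·PV) / P = 24,208.5329 / 4,063.4317 = 5.95766 half-year periods.
In years: 5.95766 / 2 = 2.97883 years.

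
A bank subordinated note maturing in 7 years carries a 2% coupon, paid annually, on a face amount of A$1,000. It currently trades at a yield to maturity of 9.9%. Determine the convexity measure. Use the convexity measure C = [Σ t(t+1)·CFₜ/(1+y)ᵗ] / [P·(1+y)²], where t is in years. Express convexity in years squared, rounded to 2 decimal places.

With y = 0.099:
  t   CF        PV=CF/(1+0.099)^t    t·PV        t(t+1)·PV
  1        20.00        18.1984        18.1984          36.3967
  2        20.00        16.5590        33.1180          99.3541
  3        20.00        15.0674        45.2021         180.8082
  4        20.00        13.7101        54.8402         274.2011
  5        20.00        12.4750        62.3751         374.2508
  6        20.00        11.3513        68.1075         476.7527
  7     1,020.00       526.7643     3,687.3500      29,498.8002
  Σ                    614.1254     3,969.1914      30,940.5638
P = 614.1254.
Convexity = Σ t(t+1)·PV / [P·(1+y)²] = 30,940.5638 / (614.1254 × 1.207801) = 41.71342.

41.71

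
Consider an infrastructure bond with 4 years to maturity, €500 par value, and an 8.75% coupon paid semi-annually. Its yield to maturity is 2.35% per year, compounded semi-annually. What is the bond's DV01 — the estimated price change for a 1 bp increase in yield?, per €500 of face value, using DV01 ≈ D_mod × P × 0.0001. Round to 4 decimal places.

€0.2165

Periodic yield y = 0.01175.
  t   CF        PV=CF/(1+0.01175)^t    t·PV
  1       21.875        21.6210        21.6210
  2       21.875        21.3699        42.7397
  3       21.875        21.1217        63.3650
  4       21.875        20.8764        83.5055
  5       21.875        20.6339       103.1697
  6       21.875        20.3943       122.3658
  7       21.875        20.1574       141.1021
  8      521.875       475.3142     3,802.5136
  Σ                    621.4888     4,380.3824
P = 621.4888; D_Mac = 7.04821 half-year periods = 3.52410 yrs; D_mod = 3.48318 yrs.
DV01 ≈ 3.48318 × 621.4888 × 0.0001 = 0.216476.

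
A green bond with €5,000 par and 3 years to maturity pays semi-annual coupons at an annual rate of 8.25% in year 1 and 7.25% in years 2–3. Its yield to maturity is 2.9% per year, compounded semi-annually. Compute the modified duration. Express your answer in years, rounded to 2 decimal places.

2.71 years

Periodic yield y = 0.0145. First find Macaulay duration:
  t   CF        PV=CF/(1+0.0145)^t    t·PV
  1       206.25       203.3021       203.3021
  2       206.25       200.3964       400.7927
  3       181.25       173.5889       520.7666
  4       181.25       171.1078       684.4312
  5       181.25       168.6622       843.3110
  6     5,181.25     4,752.5012    28,515.0075
  Σ                  5,669.5586    31,167.6111
P = 5,669.5586; Macaulay duration = 31,167.6111 / 5,669.5586 = 5.49736 half-year periods = 2.74868 years.
Modified duration = D_Mac / (1 + y) = 2.74868 / 1.0145 = 2.70939 years.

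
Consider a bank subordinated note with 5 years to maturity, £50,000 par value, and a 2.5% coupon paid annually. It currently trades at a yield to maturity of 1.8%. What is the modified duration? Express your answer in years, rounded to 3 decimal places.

4.682 years

Periodic yield y = 0.018. First find Macaulay duration:
  t   CF        PV=CF/(1+0.018)^t    t·PV
  1     1,250.00     1,227.8978     1,227.8978
  2     1,250.00     1,206.1865     2,412.3730
  3     1,250.00     1,184.8590     3,554.5771
  4     1,250.00     1,163.9087     4,655.6347
  5    51,250.00    46,876.4786   234,382.3930
  Σ                 51,659.3306   246,232.8755
P = 51,659.3306; Macaulay duration = 246,232.8755 / 51,659.3306 = 4.76647 years.
Modified duration = D_Mac / (1 + y) = 4.76647 / 1.018 = 4.68219 years.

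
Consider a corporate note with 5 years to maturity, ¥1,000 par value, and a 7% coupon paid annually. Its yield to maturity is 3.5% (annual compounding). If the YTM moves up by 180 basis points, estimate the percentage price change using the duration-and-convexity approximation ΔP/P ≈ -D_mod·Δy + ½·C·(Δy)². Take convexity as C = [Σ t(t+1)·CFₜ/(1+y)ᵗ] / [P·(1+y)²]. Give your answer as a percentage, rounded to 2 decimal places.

With y = 0.035:
  t   CF        PV=CF/(1+0.035)^t    t·PV        t(t+1)·PV
  1        70.00        67.6329        67.6329         135.2657
  2        70.00        65.3457       130.6915         392.0745
  3        70.00        63.1360       189.4080         757.6319
  4        70.00        61.0010       244.0038       1,220.0191
  5     1,070.00       900.9113     4,504.5564      27,027.3387
  Σ                  1,158.0268     5,136.2926      29,532.3298
P = 1,158.0268; D_Mac = 4.43538 yrs; D_mod = 4.28539 yrs; C = 23.80666.
Duration effect: -4.28539 × (+0.018) = -0.077137
Convexity effect: 0.5 × 23.80666 × (0.018)² = +0.0038567
ΔP/P ≈ -0.077137 + 0.0038567 = -0.073280 = -7.3280%.

-7.33%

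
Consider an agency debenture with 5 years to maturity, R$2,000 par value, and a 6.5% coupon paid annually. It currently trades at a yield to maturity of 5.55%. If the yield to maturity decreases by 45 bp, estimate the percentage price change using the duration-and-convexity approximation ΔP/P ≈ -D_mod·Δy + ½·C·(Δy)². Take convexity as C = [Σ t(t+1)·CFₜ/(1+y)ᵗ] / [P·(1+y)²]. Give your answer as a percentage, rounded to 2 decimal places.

+1.92%

With y = 0.0555:
  t   CF        PV=CF/(1+0.0555)^t    t·PV        t(t+1)·PV
  1       130.00       123.1644       123.1644         246.3288
  2       130.00       116.6882       233.3764         700.1291
  3       130.00       110.5525       331.6576       1,326.6302
  4       130.00       104.7395       418.9579       2,094.7895
  5     2,130.00     1,625.8797     8,129.3986      48,776.3917
  Σ                  2,081.0243     9,236.5548      53,144.2693
P = 2,081.0243; D_Mac = 4.43847 yrs; D_mod = 4.20508 yrs; C = 22.92254.
Duration effect: -4.20508 × (-0.0045) = +0.018923
Convexity effect: 0.5 × 22.92254 × (-0.0045)² = +0.0002321
ΔP/P ≈ +0.018923 + 0.0002321 = +0.019155 = +1.9155%.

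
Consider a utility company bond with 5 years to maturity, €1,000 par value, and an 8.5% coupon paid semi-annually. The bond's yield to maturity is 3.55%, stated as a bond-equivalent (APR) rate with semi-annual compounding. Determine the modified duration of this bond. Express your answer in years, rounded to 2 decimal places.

4.19 years

Periodic yield y = 0.01775. First find Macaulay duration:
  t   CF        PV=CF/(1+0.01775)^t    t·PV
  1        42.50        41.7588        41.7588
  2        42.50        41.0305        82.0610
  3        42.50        40.3149       120.9447
  4        42.50        39.6118       158.4472
  5        42.50        38.9209       194.6047
  6        42.50        38.2421       229.4529
  7        42.50        37.5752       263.0263
  8        42.50        36.9199       295.3589
  9        42.50        36.2760       326.4837
  10    1,042.50       874.3090     8,743.0901
  Σ                  1,224.9591    10,455.2282
P = 1,224.9591; Macaulay duration = 10,455.2282 / 1,224.9591 = 8.53517 half-year periods = 4.26758 years.
Modified duration = D_Mac / (1 + y) = 4.26758 / 1.01775 = 4.19315 years.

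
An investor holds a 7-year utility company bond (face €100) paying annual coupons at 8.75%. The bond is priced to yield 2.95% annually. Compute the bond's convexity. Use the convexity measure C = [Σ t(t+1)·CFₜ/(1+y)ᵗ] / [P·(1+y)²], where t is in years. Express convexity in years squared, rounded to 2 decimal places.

With y = 0.0295:
  t   CF        PV=CF/(1+0.0295)^t    t·PV        t(t+1)·PV
  1         8.75         8.4993         8.4993          16.9985
  2         8.75         8.2557        16.5115          49.5344
  3         8.75         8.0192        24.0575          96.2299
  4         8.75         7.7894        31.1575         155.7875
  5         8.75         7.5662        37.8309         226.9852
  6         8.75         7.3494        44.0962         308.6734
  7       108.75        88.7248       621.0733       4,968.5863
  Σ                    136.2038       783.2261       5,822.7953
P = 136.2038.
Convexity = Σ t(t+1)·PV / [P·(1+y)²] = 5,822.7953 / (136.2038 × 1.059870) = 40.33569.

40.34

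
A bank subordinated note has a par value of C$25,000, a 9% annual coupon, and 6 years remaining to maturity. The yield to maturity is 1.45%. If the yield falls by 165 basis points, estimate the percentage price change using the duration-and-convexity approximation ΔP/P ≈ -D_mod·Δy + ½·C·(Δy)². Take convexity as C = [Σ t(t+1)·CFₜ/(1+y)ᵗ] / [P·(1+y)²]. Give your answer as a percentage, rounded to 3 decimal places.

With y = 0.0145:
  t   CF        PV=CF/(1+0.0145)^t    t·PV        t(t+1)·PV
  1     2,250.00     2,217.8413     2,217.8413       4,435.6826
  2     2,250.00     2,186.1422     4,372.2845      13,116.8534
  3     2,250.00     2,154.8962     6,464.6887      25,858.7549
  4     2,250.00     2,124.0968     8,496.3874      42,481.9368
  5     2,250.00     2,093.7376    10,468.6882      62,812.1293
  6    27,250.00    24,995.0609   149,970.3651   1,049,792.5558
  Σ                 35,771.7751   181,990.2552   1,198,497.9128
P = 35,771.7751; D_Mac = 5.08754 yrs; D_mod = 5.01482 yrs; C = 32.55313.
Duration effect: -5.01482 × (-0.0165) = +0.082745
Convexity effect: 0.5 × 32.55313 × (-0.0165)² = +0.0044313
ΔP/P ≈ +0.082745 + 0.0044313 = +0.087176 = +8.7176%.

+8.718%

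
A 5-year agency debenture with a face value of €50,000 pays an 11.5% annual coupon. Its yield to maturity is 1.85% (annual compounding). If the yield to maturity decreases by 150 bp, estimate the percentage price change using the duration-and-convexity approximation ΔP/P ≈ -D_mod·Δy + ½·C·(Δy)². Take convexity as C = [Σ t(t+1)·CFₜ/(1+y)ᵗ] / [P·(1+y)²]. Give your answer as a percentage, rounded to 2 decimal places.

With y = 0.0185:
  t   CF        PV=CF/(1+0.0185)^t    t·PV        t(t+1)·PV
  1     5,750.00     5,645.5572     5,645.5572      11,291.1144
  2     5,750.00     5,543.0115    11,086.0230      33,258.0689
  3     5,750.00     5,442.3284    16,326.9852      65,307.9408
  4     5,750.00     5,343.4741    21,373.8965     106,869.4827
  5    55,750.00    50,867.4193   254,337.0967   1,526,022.5800
  Σ                 72,841.7905   308,769.5586   1,742,749.1867
P = 72,841.7905; D_Mac = 4.23891 yrs; D_mod = 4.16191 yrs; C = 23.06387.
Duration effect: -4.16191 × (-0.015) = +0.062429
Convexity effect: 0.5 × 23.06387 × (-0.015)² = +0.0025947
ΔP/P ≈ +0.062429 + 0.0025947 = +0.065023 = +6.5023%.

+6.50%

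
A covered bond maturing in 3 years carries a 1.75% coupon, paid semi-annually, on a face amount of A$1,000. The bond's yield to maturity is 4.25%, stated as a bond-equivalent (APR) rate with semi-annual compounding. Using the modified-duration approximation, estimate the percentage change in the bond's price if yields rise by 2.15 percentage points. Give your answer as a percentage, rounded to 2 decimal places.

Periodic yield y = 0.02125. Modified duration first:
  t   CF        PV=CF/(1+0.02125)^t    t·PV
  1         8.75         8.5679         8.5679
  2         8.75         8.3897        16.7793
  3         8.75         8.2151        24.6452
  4         8.75         8.0441        32.1766
  5         8.75         7.8768        39.3838
  6     1,008.75       889.1830     5,335.0977
  Σ                    930.2765     5,456.6506
P = 930.2765; D_Mac = 5.86562 half-year periods = 2.93281 yrs; D_mod = 2.93281/(1+0.02125) = 2.87179 yrs.
ΔP/P ≈ -D_mod · Δy = -2.87179 × (+0.0215) = -0.061743 = -6.1743%.

-6.17%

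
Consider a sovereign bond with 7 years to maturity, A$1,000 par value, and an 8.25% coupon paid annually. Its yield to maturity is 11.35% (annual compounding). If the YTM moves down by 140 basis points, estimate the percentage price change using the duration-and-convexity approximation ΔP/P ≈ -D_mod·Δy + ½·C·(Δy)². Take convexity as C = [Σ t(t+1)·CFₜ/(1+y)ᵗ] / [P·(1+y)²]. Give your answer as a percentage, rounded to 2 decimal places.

With y = 0.1135:
  t   CF        PV=CF/(1+0.1135)^t    t·PV        t(t+1)·PV
  1        82.50        74.0907        74.0907         148.1814
  2        82.50        66.5386       133.0772         399.2315
  3        82.50        59.7562       179.2687         717.0749
  4        82.50        53.6652       214.6610       1,073.3048
  5        82.50        48.1951       240.9755       1,445.8529
  6        82.50        43.2825       259.6952       1,817.8662
  7     1,082.50       510.0307     3,570.2152      28,561.7217
  Σ                    855.5591     4,671.9834      34,163.2332
P = 855.5591; D_Mac = 5.46074 yrs; D_mod = 4.90412 yrs; C = 32.20538.
Duration effect: -4.90412 × (-0.014) = +0.068658
Convexity effect: 0.5 × 32.20538 × (-0.014)² = +0.0031561
ΔP/P ≈ +0.068658 + 0.0031561 = +0.071814 = +7.1814%.

+7.18%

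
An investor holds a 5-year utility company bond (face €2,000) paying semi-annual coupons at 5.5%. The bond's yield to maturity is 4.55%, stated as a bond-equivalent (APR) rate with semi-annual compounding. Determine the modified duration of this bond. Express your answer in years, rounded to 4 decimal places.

Periodic yield y = 0.02275. First find Macaulay duration:
  t   CF        PV=CF/(1+0.02275)^t    t·PV
  1        55.00        53.7766        53.7766
  2        55.00        52.5804       105.1608
  3        55.00        51.4108       154.2324
  4        55.00        50.2672       201.0688
  5        55.00        49.1491       245.7453
  6        55.00        48.0558       288.3348
  7        55.00        46.9868       328.9079
  8        55.00        45.9417       367.5334
  9        55.00        44.9197       404.2777
  10    2,055.00     1,641.0316    16,410.3160
  Σ                  2,084.1197    18,559.3536
P = 2,084.1197; Macaulay duration = 18,559.3536 / 2,084.1197 = 8.90513 half-year periods = 4.45256 years.
Modified duration = D_Mac / (1 + y) = 4.45256 / 1.02275 = 4.35352 years.

4.3535 years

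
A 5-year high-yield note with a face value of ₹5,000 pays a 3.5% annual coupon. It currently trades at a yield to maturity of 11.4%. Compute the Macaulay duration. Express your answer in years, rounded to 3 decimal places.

Periodic yield y = 0.114. Discount each cash flow and weight by its year:
  t   CF        PV=CF/(1+0.114)^t    t·PV
  1       175.00       157.0916       157.0916
  2       175.00       141.0158       282.0315
  3       175.00       126.5851       379.7552
  4       175.00       113.6311       454.5245
  5     5,175.00     3,016.3685    15,081.8426
  Σ                  3,554.6920    16,355.2454
Price P = Σ PV = 3,554.6920.
Macaulay duration = Σ(t·PV) / P = 16,355.2454 / 3,554.6920 = 4.60103 years.

4.601 years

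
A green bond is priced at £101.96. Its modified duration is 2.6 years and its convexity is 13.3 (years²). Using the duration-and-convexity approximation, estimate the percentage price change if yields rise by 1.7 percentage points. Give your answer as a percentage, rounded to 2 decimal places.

Duration effect: -D_mod·Δy = -2.6 × (+0.017) = -0.044200
Convexity effect: ½·C·(Δy)² = 0.5 × 13.3 × (0.017)² = +0.00192185
ΔP/P ≈ -0.044200 + 0.00192185 = -0.04227815
= -4.227815%.

-4.23%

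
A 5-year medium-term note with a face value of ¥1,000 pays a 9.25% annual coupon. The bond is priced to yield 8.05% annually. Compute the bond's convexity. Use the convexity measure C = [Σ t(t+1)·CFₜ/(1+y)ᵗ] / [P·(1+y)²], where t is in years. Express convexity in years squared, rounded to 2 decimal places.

With y = 0.0805:
  t   CF        PV=CF/(1+0.0805)^t    t·PV        t(t+1)·PV
  1        92.50        85.6085        85.6085         171.2170
  2        92.50        79.2305       158.4609         475.3828
  3        92.50        73.3276       219.9828         879.9311
  4        92.50        67.8645       271.4580       1,357.2900
  5     1,092.50       741.8184     3,709.0919      22,254.5514
  Σ                  1,047.8494     4,444.6021      25,138.3723
P = 1,047.8494.
Convexity = Σ t(t+1)·PV / [P·(1+y)²] = 25,138.3723 / (1,047.8494 × 1.167480) = 20.54891.

20.55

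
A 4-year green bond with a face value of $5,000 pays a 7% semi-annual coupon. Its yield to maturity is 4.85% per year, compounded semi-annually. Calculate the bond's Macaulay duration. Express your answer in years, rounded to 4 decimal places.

3.5764 years

Periodic yield y = 0.02425. Discount each cash flow and weight by its period:
  t   CF        PV=CF/(1+0.02425)^t    t·PV
  1       175.00       170.8567       170.8567
  2       175.00       166.8115       333.6231
  3       175.00       162.8621       488.5864
  4       175.00       159.0062       636.0249
  5       175.00       155.2416       776.2081
  6       175.00       151.5661       909.3969
  7       175.00       147.9777     1,035.8438
  8     5,175.00     4,272.3082    34,178.4655
  Σ                  5,386.6303    38,529.0055
Price P = Σ PV = 5,386.6303.
Macaulay duration = Σ(t·PV) / P = 38,529.0055 / 5,386.6303 = 7.15271 half-year periods.
In years: 7.15271 / 2 = 3.57636 years.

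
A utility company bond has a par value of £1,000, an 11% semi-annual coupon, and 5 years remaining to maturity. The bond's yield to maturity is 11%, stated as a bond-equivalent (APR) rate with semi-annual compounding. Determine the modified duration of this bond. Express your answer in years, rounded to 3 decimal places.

3.769 years

Periodic yield y = 0.055. First find Macaulay duration:
  t   CF        PV=CF/(1+0.055)^t    t·PV
  1        55.00        52.1327        52.1327
  2        55.00        49.4149        98.8298
  3        55.00        46.8388       140.5163
  4        55.00        44.3969       177.5877
  5        55.00        42.0824       210.4119
  6        55.00        39.8885       239.3311
  7        55.00        37.8090       264.6632
  8        55.00        35.8379       286.7035
  9        55.00        33.9696       305.7265
  10    1,055.00       617.6293     6,176.2926
  Σ                  1,000.0000     7,952.1952
P = 1,000.0000; Macaulay duration = 7,952.1952 / 1,000.0000 = 7.95220 half-year periods = 3.97610 years.
Modified duration = D_Mac / (1 + y) = 3.97610 / 1.055 = 3.76881 years.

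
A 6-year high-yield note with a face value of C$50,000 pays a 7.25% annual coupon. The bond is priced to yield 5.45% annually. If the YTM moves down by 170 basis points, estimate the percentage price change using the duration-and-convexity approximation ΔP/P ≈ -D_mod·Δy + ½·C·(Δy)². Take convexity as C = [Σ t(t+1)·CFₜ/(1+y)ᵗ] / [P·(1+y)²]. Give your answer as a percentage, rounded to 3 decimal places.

With y = 0.0545:
  t   CF        PV=CF/(1+0.0545)^t    t·PV        t(t+1)·PV
  1     3,625.00     3,437.6482     3,437.6482       6,875.2963
  2     3,625.00     3,259.9793     6,519.9586      19,559.8758
  3     3,625.00     3,091.4929     9,274.4788      37,097.9152
  4     3,625.00     2,931.7145    11,726.8580      58,634.2899
  5     3,625.00     2,780.1939    13,900.9696      83,405.8178
  6    53,625.00    39,002.0829   234,012.4972   1,638,087.4805
  Σ                 54,503.1117   278,872.4104   1,843,660.6757
P = 54,503.1117; D_Mac = 5.11663 yrs; D_mod = 4.85219 yrs; C = 30.42051.
Duration effect: -4.85219 × (-0.017) = +0.082487
Convexity effect: 0.5 × 30.42051 × (-0.017)² = +0.0043958
ΔP/P ≈ +0.082487 + 0.0043958 = +0.086883 = +8.6883%.

+8.688%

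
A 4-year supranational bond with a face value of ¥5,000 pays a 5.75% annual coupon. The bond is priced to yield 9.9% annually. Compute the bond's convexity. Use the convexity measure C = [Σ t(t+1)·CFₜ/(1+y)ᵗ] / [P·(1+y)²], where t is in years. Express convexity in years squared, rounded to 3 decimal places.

With y = 0.099:
  t   CF        PV=CF/(1+0.099)^t    t·PV        t(t+1)·PV
  1       287.50       261.6015       261.6015         523.2029
  2       287.50       238.0359       476.0718       1,428.2154
  3       287.50       216.5932       649.7795       2,599.1181
  4     5,287.50     3,624.5960    14,498.3841      72,491.9206
  Σ                  4,340.8266    15,885.8369      77,042.4571
P = 4,340.8266.
Convexity = Σ t(t+1)·PV / [P·(1+y)²] = 77,042.4571 / (4,340.8266 × 1.207801) = 14.69475.

14.695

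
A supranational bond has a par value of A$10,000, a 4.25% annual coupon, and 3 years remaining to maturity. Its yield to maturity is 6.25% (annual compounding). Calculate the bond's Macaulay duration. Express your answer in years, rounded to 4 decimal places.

2.8757 years

Periodic yield y = 0.0625. Discount each cash flow and weight by its year:
  t   CF        PV=CF/(1+0.0625)^t    t·PV
  1       425.00       400.0000       400.0000
  2       425.00       376.4706       752.9412
  3    10,425.00     8,691.3902    26,074.1706
  Σ                  9,467.8608    27,227.1117
Price P = Σ PV = 9,467.8608.
Macaulay duration = Σ(t·PV) / P = 27,227.1117 / 9,467.8608 = 2.87574 years.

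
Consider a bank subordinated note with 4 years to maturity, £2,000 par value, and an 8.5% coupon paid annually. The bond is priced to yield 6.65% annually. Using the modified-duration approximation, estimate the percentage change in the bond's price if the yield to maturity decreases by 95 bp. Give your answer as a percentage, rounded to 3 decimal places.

+3.179%

Periodic yield y = 0.0665. Modified duration first:
  t   CF        PV=CF/(1+0.0665)^t    t·PV
  1       170.00       159.3999       159.3999
  2       170.00       149.4608       298.9215
  3       170.00       140.1414       420.4241
  4     2,170.00     1,677.3214     6,709.2857
  Σ                  2,126.3235     7,588.0312
P = 2,126.3235; D_Mac = 3.56862 yrs; D_mod = 3.56862/(1+0.0665) = 3.34610 yrs.
ΔP/P ≈ -D_mod · Δy = -3.34610 × (-0.0095) = +0.031788 = +3.1788%.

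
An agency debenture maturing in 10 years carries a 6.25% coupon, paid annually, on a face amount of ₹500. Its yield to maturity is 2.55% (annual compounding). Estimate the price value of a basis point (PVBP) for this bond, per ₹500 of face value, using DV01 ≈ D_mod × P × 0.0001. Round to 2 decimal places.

₹0.52

Periodic yield y = 0.0255.
  t   CF        PV=CF/(1+0.0255)^t    t·PV
  1        31.25        30.4729        30.4729
  2        31.25        29.7152        59.4304
  3        31.25        28.9763        86.9289
  4        31.25        28.2558       113.0231
  5        31.25        27.5532       137.7659
  6        31.25        26.8680       161.2083
  7        31.25        26.1999       183.3996
  8        31.25        25.5485       204.3877
  9        31.25        24.9132       224.2186
  10      531.25       412.9926     4,129.9262
  Σ                    661.4957     5,330.7616
P = 661.4957; D_Mac = 8.05865 yrs; D_mod = 7.85826 yrs.
DV01 ≈ 7.85826 × 661.4957 × 0.0001 = 0.519821.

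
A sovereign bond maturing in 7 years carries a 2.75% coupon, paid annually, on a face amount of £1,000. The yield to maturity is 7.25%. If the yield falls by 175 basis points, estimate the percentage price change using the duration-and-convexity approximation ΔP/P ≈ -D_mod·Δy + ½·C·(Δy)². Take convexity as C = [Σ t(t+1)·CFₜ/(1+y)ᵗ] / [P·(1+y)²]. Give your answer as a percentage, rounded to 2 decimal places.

+11.04%

With y = 0.0725:
  t   CF        PV=CF/(1+0.0725)^t    t·PV        t(t+1)·PV
  1        27.50        25.6410        25.6410          51.2821
  2        27.50        23.9077        47.8154         143.4463
  3        27.50        22.2916        66.8747         267.4989
  4        27.50        20.7847        83.1387         415.6937
  5        27.50        19.3797        96.8983         581.3898
  6        27.50        18.0696       108.4177         758.9238
  7     1,027.50       629.5072     4,406.5506      35,252.4051
  Σ                    759.5815     4,835.3366      37,470.6397
P = 759.5815; D_Mac = 6.36579 yrs; D_mod = 5.93547 yrs; C = 42.88665.
Duration effect: -5.93547 × (-0.0175) = +0.103871
Convexity effect: 0.5 × 42.88665 × (-0.0175)² = +0.0065670
ΔP/P ≈ +0.103871 + 0.0065670 = +0.110438 = +11.0438%.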